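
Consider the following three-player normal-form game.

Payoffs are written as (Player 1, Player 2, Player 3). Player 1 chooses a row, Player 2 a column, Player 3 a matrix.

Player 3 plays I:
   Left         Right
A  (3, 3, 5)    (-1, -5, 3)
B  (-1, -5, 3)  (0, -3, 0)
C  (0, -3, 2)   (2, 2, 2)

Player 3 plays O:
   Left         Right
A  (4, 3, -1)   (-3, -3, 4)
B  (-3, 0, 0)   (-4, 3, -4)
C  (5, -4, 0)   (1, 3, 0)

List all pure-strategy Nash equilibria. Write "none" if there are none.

The pure Nash equilibria are (A, Left, I), (C, Right, I).

Player 1 against (Left, I): payoffs 3, -1, 0 → best response A.
Player 1 against (Left, O): payoffs 4, -3, 5 → best response C.
Player 1 against (Right, I): payoffs -1, 0, 2 → best response C.
Player 1 against (Right, O): payoffs -3, -4, 1 → best response C.
Player 2 against (A, I): payoffs 3, -5 → best response Left.
Player 2 against (A, O): payoffs 3, -3 → best response Left.
Player 2 against (B, I): payoffs -5, -3 → best response Right.
Player 2 against (B, O): payoffs 0, 3 → best response Right.
Player 2 against (C, I): payoffs -3, 2 → best response Right.
Player 2 against (C, O): payoffs -4, 3 → best response Right.
Player 3 against (A, Left): payoffs 5, -1 → best response I.
Player 3 against (A, Right): payoffs 3, 4 → best response O.
Player 3 against (B, Left): payoffs 3, 0 → best response I.
Player 3 against (B, Right): payoffs 0, -4 → best response I.
Player 3 against (C, Left): payoffs 2, 0 → best response I.
Player 3 against (C, Right): payoffs 2, 0 → best response I.
Mutual best responses: (A, Left, I); (C, Right, I).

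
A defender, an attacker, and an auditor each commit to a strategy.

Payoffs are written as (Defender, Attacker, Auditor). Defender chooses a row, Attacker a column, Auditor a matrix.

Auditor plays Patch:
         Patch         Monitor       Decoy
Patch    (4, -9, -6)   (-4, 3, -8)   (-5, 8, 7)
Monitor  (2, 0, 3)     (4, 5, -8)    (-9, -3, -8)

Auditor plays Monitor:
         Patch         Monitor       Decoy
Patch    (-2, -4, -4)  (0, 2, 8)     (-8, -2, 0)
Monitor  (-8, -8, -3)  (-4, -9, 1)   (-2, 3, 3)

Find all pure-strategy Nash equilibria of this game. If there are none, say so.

(Patch, Monitor, Monitor), (Patch, Decoy, Patch), (Monitor, Decoy, Monitor)

Defender against (Patch, Patch): payoffs 4, 2 → best response Patch.
Defender against (Patch, Monitor): payoffs -2, -8 → best response Patch.
Defender against (Monitor, Patch): payoffs -4, 4 → best response Monitor.
Defender against (Monitor, Monitor): payoffs 0, -4 → best response Patch.
Defender against (Decoy, Patch): payoffs -5, -9 → best response Patch.
Defender against (Decoy, Monitor): payoffs -8, -2 → best response Monitor.
Attacker against (Patch, Patch): payoffs -9, 3, 8 → best response Decoy.
Attacker against (Patch, Monitor): payoffs -4, 2, -2 → best response Monitor.
Attacker against (Monitor, Patch): payoffs 0, 5, -3 → best response Monitor.
Attacker against (Monitor, Monitor): payoffs -8, -9, 3 → best response Decoy.
Auditor against (Patch, Patch): payoffs -6, -4 → best response Monitor.
Auditor against (Patch, Monitor): payoffs -8, 8 → best response Monitor.
Auditor against (Patch, Decoy): payoffs 7, 0 → best response Patch.
Auditor against (Monitor, Patch): payoffs 3, -3 → best response Patch.
Auditor against (Monitor, Monitor): payoffs -8, 1 → best response Monitor.
Auditor against (Monitor, Decoy): payoffs -8, 3 → best response Monitor.
Mutual best responses: (Patch, Monitor, Monitor); (Patch, Decoy, Patch); (Monitor, Decoy, Monitor).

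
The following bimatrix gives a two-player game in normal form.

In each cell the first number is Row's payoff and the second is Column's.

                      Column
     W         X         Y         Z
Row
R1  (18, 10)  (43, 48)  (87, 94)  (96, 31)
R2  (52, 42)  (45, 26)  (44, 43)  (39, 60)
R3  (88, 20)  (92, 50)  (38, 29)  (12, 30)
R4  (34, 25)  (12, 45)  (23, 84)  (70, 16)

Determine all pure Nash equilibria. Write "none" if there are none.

(R1, Y); (R3, X)

For each player, find the best response to each opponent profile; mutual best responses are the pure NE.
Row against W: payoffs 18, 52, 88, 34 → best response R3.
Row against X: payoffs 43, 45, 92, 12 → best response R3.
Row against Y: payoffs 87, 44, 38, 23 → best response R1.
Row against Z: payoffs 96, 39, 12, 70 → best response R1.
Column against R1: payoffs 10, 48, 94, 31 → best response Y.
Column against R2: payoffs 42, 26, 43, 60 → best response Z.
Column against R3: payoffs 20, 50, 29, 30 → best response X.
Column against R4: payoffs 25, 45, 84, 16 → best response Y.
Mutual best responses: (R1, Y); (R3, X).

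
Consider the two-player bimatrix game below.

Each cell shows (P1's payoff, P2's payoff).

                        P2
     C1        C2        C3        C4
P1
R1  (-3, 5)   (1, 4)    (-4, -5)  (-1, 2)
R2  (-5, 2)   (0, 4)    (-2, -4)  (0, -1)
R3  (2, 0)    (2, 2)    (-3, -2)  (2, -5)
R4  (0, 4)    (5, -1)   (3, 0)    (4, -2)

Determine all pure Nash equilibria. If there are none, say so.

This game has no pure Nash equilibrium.

Check each profile: it is a Nash equilibrium iff no player can strictly gain by switching unilaterally.
(R1, C1): P1 can switch to R3 (-3 → 2). Not NE.
(R1, C2): P1 can switch to R3 (1 → 2). Not NE.
(R1, C3): P1 can switch to R2 (-4 → -2). Not NE.
(R1, C4): P1 can switch to R2 (-1 → 0). Not NE.
(R2, C1): P1 can switch to R1 (-5 → -3). Not NE.
(R2, C2): P1 can switch to R1 (0 → 1). Not NE.
(R2, C3): P1 can switch to R4 (-2 → 3). Not NE.
(R2, C4): P1 can switch to R3 (0 → 2). Not NE.
(R3, C1): P2 can switch to C2 (0 → 2). Not NE.
(R3, C2): P1 can switch to R4 (2 → 5). Not NE.
(The remaining 6 profiles each have a profitable deviation by the same check.)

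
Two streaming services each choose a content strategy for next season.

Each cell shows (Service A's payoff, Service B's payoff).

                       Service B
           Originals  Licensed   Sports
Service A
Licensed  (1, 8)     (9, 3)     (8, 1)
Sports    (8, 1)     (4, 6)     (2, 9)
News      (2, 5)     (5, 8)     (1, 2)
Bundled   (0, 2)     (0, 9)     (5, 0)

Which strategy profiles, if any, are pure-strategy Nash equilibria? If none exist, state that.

none

For each strategy profile, look for a profitable unilateral deviation.
(Licensed, Originals): Service A can switch to Sports (1 → 8). Not NE.
(Licensed, Licensed): Service B can switch to Originals (3 → 8). Not NE.
(Licensed, Sports): Service B can switch to Originals (1 → 8). Not NE.
(Sports, Originals): Service B can switch to Licensed (1 → 6). Not NE.
(Sports, Licensed): Service A can switch to Licensed (4 → 9). Not NE.
(Sports, Sports): Service A can switch to Licensed (2 → 8). Not NE.
(News, Originals): Service A can switch to Sports (2 → 8). Not NE.
(News, Licensed): Service A can switch to Licensed (5 → 9). Not NE.
(The remaining 4 profiles each have a profitable deviation by the same check.)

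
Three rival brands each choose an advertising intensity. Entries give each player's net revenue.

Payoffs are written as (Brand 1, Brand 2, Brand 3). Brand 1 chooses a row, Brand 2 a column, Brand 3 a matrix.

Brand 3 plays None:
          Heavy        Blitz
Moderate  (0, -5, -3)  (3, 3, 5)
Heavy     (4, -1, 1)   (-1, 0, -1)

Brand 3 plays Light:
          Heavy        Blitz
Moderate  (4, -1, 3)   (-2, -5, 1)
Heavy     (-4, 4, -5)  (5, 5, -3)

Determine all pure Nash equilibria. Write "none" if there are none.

The pure Nash equilibria are (Moderate, Heavy, Light) and (Moderate, Blitz, None).

For each strategy profile, look for a profitable unilateral deviation.
(Moderate, Heavy, None): Brand 1 can switch to Heavy (0 → 4). Not NE.
(Moderate, Heavy, Light): Brand 1 gets 4, best alternative -4; Brand 2 gets -1, best alternative -5; Brand 3 gets 3, best alternative -3. No profitable deviation — NE.
(Moderate, Blitz, None): Brand 1 gets 3, best alternative -1; Brand 2 gets 3, best alternative -5; Brand 3 gets 5, best alternative 1. No profitable deviation — NE.
(Moderate, Blitz, Light): Brand 1 can switch to Heavy (-2 → 5). Not NE.
(Heavy, Heavy, None): Brand 2 can switch to Blitz (-1 → 0). Not NE.
(Heavy, Heavy, Light): Brand 1 can switch to Moderate (-4 → 4). Not NE.
(Heavy, Blitz, None): Brand 1 can switch to Moderate (-1 → 3). Not NE.
(Heavy, Blitz, Light): Brand 3 can switch to None (-3 → -1). Not NE.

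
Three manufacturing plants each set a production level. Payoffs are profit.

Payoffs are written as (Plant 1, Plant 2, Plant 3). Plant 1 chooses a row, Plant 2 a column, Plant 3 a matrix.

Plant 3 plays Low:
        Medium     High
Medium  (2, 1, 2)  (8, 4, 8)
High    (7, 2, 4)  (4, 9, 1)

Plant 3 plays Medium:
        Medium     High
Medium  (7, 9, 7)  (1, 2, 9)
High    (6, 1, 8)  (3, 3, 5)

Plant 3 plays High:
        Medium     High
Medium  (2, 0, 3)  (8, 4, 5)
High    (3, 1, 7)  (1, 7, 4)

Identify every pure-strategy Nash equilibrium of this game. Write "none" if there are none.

Plant 1 against (Medium, Low): payoffs 2, 7 → best response High.
Plant 1 against (Medium, Medium): payoffs 7, 6 → best response Medium.
Plant 1 against (Medium, High): payoffs 2, 3 → best response High.
Plant 1 against (High, Low): payoffs 8, 4 → best response Medium.
Plant 1 against (High, Medium): payoffs 1, 3 → best response High.
Plant 1 against (High, High): payoffs 8, 1 → best response Medium.
Plant 2 against (Medium, Low): payoffs 1, 4 → best response High.
Plant 2 against (Medium, Medium): payoffs 9, 2 → best response Medium.
Plant 2 against (Medium, High): payoffs 0, 4 → best response High.
Plant 2 against (High, Low): payoffs 2, 9 → best response High.
Plant 2 against (High, Medium): payoffs 1, 3 → best response High.
Plant 2 against (High, High): payoffs 1, 7 → best response High.
Plant 3 against (Medium, Medium): payoffs 2, 7, 3 → best response Medium.
Plant 3 against (Medium, High): payoffs 8, 9, 5 → best response Medium.
Plant 3 against (High, Medium): payoffs 4, 8, 7 → best response Medium.
Plant 3 against (High, High): payoffs 1, 5, 4 → best response Medium.
Mutual best responses: (Medium, Medium, Medium); (High, High, Medium).

Pure-strategy Nash equilibria: (Medium, Medium, Medium); (High, High, Medium)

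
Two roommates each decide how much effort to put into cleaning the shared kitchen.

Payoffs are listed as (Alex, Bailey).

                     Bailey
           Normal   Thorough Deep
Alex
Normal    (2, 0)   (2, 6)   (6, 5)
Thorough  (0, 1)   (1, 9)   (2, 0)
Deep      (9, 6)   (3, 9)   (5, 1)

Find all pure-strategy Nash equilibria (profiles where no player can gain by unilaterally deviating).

(Normal, Normal): Alex can switch to Deep (2 → 9). Not NE.
(Normal, Thorough): Alex can switch to Deep (2 → 3). Not NE.
(Normal, Deep): Bailey can switch to Thorough (5 → 6). Not NE.
(Thorough, Normal): Alex can switch to Normal (0 → 2). Not NE.
(Thorough, Thorough): Alex can switch to Normal (1 → 2). Not NE.
(Thorough, Deep): Alex can switch to Normal (2 → 6). Not NE.
(Deep, Normal): Bailey can switch to Thorough (6 → 9). Not NE.
(Deep, Thorough): Alex gets 3, best alternative 2; Bailey gets 9, best alternative 6. No profitable deviation — NE.
(Deep, Deep): Alex can switch to Normal (5 → 6). Not NE.

The unique pure-strategy Nash equilibrium is (Deep, Thorough).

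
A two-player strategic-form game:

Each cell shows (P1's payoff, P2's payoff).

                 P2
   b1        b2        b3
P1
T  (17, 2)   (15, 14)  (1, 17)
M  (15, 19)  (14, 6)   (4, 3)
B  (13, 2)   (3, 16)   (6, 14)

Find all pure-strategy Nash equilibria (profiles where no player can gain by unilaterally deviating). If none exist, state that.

No pure-strategy Nash equilibrium.

Mark each player's best response to every combination of opponents' strategies; a profile where every player is best-responding is a pure Nash equilibrium.
P1 against b1: payoffs 17, 15, 13 → best response T.
P1 against b2: payoffs 15, 14, 3 → best response T.
P1 against b3: payoffs 1, 4, 6 → best response B.
P2 against T: payoffs 2, 14, 17 → best response b3.
P2 against M: payoffs 19, 6, 3 → best response b1.
P2 against B: payoffs 2, 16, 14 → best response b2.
No profile is a mutual best response for all players.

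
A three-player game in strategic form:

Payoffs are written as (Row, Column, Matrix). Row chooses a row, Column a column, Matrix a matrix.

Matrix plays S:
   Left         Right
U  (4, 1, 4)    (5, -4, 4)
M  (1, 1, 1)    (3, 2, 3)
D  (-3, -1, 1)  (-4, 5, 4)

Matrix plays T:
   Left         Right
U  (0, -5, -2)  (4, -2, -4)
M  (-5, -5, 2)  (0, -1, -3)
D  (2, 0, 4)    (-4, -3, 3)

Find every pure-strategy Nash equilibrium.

Mark each player's best response to every combination of opponents' strategies; a profile where every player is best-responding is a pure Nash equilibrium.
Row against (Left, S): payoffs 4, 1, -3 → best response U.
Row against (Left, T): payoffs 0, -5, 2 → best response D.
Row against (Right, S): payoffs 5, 3, -4 → best response U.
Row against (Right, T): payoffs 4, 0, -4 → best response U.
Column against (U, S): payoffs 1, -4 → best response Left.
Column against (U, T): payoffs -5, -2 → best response Right.
Column against (M, S): payoffs 1, 2 → best response Right.
Column against (M, T): payoffs -5, -1 → best response Right.
Column against (D, S): payoffs -1, 5 → best response Right.
Column against (D, T): payoffs 0, -3 → best response Left.
Matrix against (U, Left): payoffs 4, -2 → best response S.
Matrix against (U, Right): payoffs 4, -4 → best response S.
Matrix against (M, Left): payoffs 1, 2 → best response T.
Matrix against (M, Right): payoffs 3, -3 → best response S.
Matrix against (D, Left): payoffs 1, 4 → best response T.
Matrix against (D, Right): payoffs 4, 3 → best response S.
Mutual best responses: (U, Left, S); (D, Left, T).

(U, Left, S), (D, Left, T)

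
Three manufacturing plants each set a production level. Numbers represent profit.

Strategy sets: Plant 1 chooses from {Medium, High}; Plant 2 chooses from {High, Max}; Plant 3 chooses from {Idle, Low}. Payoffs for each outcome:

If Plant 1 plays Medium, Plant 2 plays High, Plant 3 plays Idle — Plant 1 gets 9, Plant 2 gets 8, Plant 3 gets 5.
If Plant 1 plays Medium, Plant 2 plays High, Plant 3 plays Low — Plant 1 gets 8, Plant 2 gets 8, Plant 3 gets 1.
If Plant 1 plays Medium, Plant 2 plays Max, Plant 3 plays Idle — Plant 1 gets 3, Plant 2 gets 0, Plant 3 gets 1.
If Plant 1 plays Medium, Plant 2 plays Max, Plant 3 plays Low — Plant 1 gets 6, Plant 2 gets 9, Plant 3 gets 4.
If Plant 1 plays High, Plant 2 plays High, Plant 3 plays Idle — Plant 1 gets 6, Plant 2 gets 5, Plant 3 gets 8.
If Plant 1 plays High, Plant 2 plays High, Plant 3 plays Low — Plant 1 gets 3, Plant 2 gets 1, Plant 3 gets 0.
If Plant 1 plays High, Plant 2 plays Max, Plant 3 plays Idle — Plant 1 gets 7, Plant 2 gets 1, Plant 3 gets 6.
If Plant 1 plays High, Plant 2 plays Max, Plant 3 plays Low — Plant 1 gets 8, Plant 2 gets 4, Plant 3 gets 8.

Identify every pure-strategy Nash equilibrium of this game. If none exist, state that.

(Medium, High, Idle); (High, Max, Low)

Plant 1 against (High, Idle): payoffs 9, 6 → best response Medium.
Plant 1 against (High, Low): payoffs 8, 3 → best response Medium.
Plant 1 against (Max, Idle): payoffs 3, 7 → best response High.
Plant 1 against (Max, Low): payoffs 6, 8 → best response High.
Plant 2 against (Medium, Idle): payoffs 8, 0 → best response High.
Plant 2 against (Medium, Low): payoffs 8, 9 → best response Max.
Plant 2 against (High, Idle): payoffs 5, 1 → best response High.
Plant 2 against (High, Low): payoffs 1, 4 → best response Max.
Plant 3 against (Medium, High): payoffs 5, 1 → best response Idle.
Plant 3 against (Medium, Max): payoffs 1, 4 → best response Low.
Plant 3 against (High, High): payoffs 8, 0 → best response Idle.
Plant 3 against (High, Max): payoffs 6, 8 → best response Low.
Mutual best responses: (Medium, High, Idle); (High, Max, Low).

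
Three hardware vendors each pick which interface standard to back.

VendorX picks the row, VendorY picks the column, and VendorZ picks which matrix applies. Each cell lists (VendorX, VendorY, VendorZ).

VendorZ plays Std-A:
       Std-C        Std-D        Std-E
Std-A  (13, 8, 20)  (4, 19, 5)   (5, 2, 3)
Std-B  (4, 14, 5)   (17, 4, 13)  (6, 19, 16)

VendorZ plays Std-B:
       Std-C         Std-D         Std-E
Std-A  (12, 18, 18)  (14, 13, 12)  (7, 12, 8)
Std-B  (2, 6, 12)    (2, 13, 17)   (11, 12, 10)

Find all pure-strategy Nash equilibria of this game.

VendorX against (Std-C, Std-A): payoffs 13, 4 → best response Std-A.
VendorX against (Std-C, Std-B): payoffs 12, 2 → best response Std-A.
VendorX against (Std-D, Std-A): payoffs 4, 17 → best response Std-B.
VendorX against (Std-D, Std-B): payoffs 14, 2 → best response Std-A.
VendorX against (Std-E, Std-A): payoffs 5, 6 → best response Std-B.
VendorX against (Std-E, Std-B): payoffs 7, 11 → best response Std-B.
VendorY against (Std-A, Std-A): payoffs 8, 19, 2 → best response Std-D.
VendorY against (Std-A, Std-B): payoffs 18, 13, 12 → best response Std-C.
VendorY against (Std-B, Std-A): payoffs 14, 4, 19 → best response Std-E.
VendorY against (Std-B, Std-B): payoffs 6, 13, 12 → best response Std-D.
VendorZ against (Std-A, Std-C): payoffs 20, 18 → best response Std-A.
VendorZ against (Std-A, Std-D): payoffs 5, 12 → best response Std-B.
VendorZ against (Std-A, Std-E): payoffs 3, 8 → best response Std-B.
VendorZ against (Std-B, Std-C): payoffs 5, 12 → best response Std-B.
VendorZ against (Std-B, Std-D): payoffs 13, 17 → best response Std-B.
VendorZ against (Std-B, Std-E): payoffs 16, 10 → best response Std-A.
Mutual best responses: (Std-B, Std-E, Std-A).

(Std-B, Std-E, Std-A)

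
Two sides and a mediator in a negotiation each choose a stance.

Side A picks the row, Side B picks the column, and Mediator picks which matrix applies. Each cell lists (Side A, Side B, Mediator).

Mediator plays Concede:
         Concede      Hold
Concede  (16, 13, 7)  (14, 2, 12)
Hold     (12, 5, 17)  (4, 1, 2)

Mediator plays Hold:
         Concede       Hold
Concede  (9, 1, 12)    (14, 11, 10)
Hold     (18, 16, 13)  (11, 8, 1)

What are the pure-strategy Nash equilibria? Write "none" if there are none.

Check each profile: it is a Nash equilibrium iff no player can strictly gain by switching unilaterally.
(Concede, Concede, Concede): Mediator can switch to Hold (7 → 12). Not NE.
(Concede, Concede, Hold): Side A can switch to Hold (9 → 18). Not NE.
(Concede, Hold, Concede): Side B can switch to Concede (2 → 13). Not NE.
(Concede, Hold, Hold): Mediator can switch to Concede (10 → 12). Not NE.
(Hold, Concede, Concede): Side A can switch to Concede (12 → 16). Not NE.
(Hold, Concede, Hold): Mediator can switch to Concede (13 → 17). Not NE.
(The remaining 2 profiles each have a profitable deviation by the same check.)

none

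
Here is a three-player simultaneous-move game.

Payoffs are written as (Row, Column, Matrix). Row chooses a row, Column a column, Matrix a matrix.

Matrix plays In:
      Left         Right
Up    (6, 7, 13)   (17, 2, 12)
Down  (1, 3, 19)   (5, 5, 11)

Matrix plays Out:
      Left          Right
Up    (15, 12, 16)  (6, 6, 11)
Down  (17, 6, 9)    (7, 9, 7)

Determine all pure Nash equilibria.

Check each profile: it is a Nash equilibrium iff no player can strictly gain by switching unilaterally.
(Up, Left, In): Matrix can switch to Out (13 → 16). Not NE.
(Up, Left, Out): Row can switch to Down (15 → 17). Not NE.
(Up, Right, In): Column can switch to Left (2 → 7). Not NE.
(Up, Right, Out): Row can switch to Down (6 → 7). Not NE.
(Down, Left, In): Row can switch to Up (1 → 6). Not NE.
(Down, Left, Out): Column can switch to Right (6 → 9). Not NE.
(Down, Right, In): Row can switch to Up (5 → 17). Not NE.
(Down, Right, Out): Matrix can switch to In (7 → 11). Not NE.

No pure-strategy Nash equilibrium.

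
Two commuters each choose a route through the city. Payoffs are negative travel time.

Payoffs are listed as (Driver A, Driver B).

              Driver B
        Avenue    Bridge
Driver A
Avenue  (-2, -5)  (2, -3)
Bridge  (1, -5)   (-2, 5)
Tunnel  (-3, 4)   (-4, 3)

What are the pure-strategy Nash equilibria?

Check each profile: it is a Nash equilibrium iff no player can strictly gain by switching unilaterally.
(Avenue, Avenue): Driver A can switch to Bridge (-2 → 1). Not NE.
(Avenue, Bridge): Driver A gets 2, best alternative -2; Driver B gets -3, best alternative -5. No profitable deviation — NE.
(Bridge, Avenue): Driver B can switch to Bridge (-5 → 5). Not NE.
(Bridge, Bridge): Driver A can switch to Avenue (-2 → 2). Not NE.
(Tunnel, Avenue): Driver A can switch to Avenue (-3 → -2). Not NE.
(Tunnel, Bridge): Driver A can switch to Avenue (-4 → 2). Not NE.

Pure NE: (Avenue, Bridge)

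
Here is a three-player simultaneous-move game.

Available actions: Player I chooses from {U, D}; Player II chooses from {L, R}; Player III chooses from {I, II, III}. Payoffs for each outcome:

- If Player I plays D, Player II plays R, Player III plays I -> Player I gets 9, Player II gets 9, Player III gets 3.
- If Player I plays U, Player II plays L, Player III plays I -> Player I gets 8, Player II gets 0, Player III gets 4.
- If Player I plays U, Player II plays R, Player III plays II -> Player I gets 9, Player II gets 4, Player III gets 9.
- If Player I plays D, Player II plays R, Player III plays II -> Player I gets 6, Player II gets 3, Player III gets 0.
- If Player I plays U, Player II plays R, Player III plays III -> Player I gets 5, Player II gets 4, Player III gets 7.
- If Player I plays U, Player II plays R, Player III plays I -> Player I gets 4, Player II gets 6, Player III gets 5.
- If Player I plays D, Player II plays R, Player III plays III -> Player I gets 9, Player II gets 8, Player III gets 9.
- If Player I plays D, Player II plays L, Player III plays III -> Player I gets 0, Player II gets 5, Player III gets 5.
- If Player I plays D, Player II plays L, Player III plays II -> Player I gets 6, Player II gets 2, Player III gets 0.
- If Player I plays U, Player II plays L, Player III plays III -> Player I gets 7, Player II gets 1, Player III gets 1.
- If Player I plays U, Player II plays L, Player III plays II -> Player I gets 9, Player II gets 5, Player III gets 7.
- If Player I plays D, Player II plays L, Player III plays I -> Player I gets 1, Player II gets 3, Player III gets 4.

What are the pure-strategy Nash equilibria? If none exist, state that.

Player I against (L, I): payoffs 8, 1 → best response U.
Player I against (L, II): payoffs 9, 6 → best response U.
Player I against (L, III): payoffs 7, 0 → best response U.
Player I against (R, I): payoffs 4, 9 → best response D.
Player I against (R, II): payoffs 9, 6 → best response U.
Player I against (R, III): payoffs 5, 9 → best response D.
Player II against (U, I): payoffs 0, 6 → best response R.
Player II against (U, II): payoffs 5, 4 → best response L.
Player II against (U, III): payoffs 1, 4 → best response R.
Player II against (D, I): payoffs 3, 9 → best response R.
Player II against (D, II): payoffs 2, 3 → best response R.
Player II against (D, III): payoffs 5, 8 → best response R.
Player III against (U, L): payoffs 4, 7, 1 → best response II.
Player III against (U, R): payoffs 5, 9, 7 → best response II.
Player III against (D, L): payoffs 4, 0, 5 → best response III.
Player III against (D, R): payoffs 3, 0, 9 → best response III.
Mutual best responses: (U, L, II); (D, R, III).

The pure Nash equilibria are (U, L, II); (D, R, III).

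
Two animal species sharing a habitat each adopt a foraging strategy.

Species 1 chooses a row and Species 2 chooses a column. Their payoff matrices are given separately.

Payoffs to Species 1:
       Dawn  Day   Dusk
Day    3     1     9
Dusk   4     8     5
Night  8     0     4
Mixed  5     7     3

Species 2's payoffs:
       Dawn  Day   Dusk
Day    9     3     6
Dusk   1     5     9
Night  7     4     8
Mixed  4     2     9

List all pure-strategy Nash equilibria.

For each player, find the best response to each opponent profile; mutual best responses are the pure NE.
Species 1 against Dawn: payoffs 3, 4, 8, 5 → best response Night.
Species 1 against Day: payoffs 1, 8, 0, 7 → best response Dusk.
Species 1 against Dusk: payoffs 9, 5, 4, 3 → best response Day.
Species 2 against Day: payoffs 9, 3, 6 → best response Dawn.
Species 2 against Dusk: payoffs 1, 5, 9 → best response Dusk.
Species 2 against Night: payoffs 7, 4, 8 → best response Dusk.
Species 2 against Mixed: payoffs 4, 2, 9 → best response Dusk.
No profile is a mutual best response for all players.

No pure-strategy Nash equilibrium.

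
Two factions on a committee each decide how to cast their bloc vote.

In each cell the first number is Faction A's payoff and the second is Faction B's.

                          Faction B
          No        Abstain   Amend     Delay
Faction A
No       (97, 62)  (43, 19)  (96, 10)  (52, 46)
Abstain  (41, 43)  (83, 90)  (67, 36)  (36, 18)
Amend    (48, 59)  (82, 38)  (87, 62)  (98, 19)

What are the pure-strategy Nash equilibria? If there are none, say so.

The pure Nash equilibria are (No, No), (Abstain, Abstain).

(No, No): Faction A gets 97, best alternative 48; Faction B gets 62, best alternative 46. No profitable deviation — NE.
(No, Abstain): Faction A can switch to Abstain (43 → 83). Not NE.
(No, Amend): Faction B can switch to No (10 → 62). Not NE.
(No, Delay): Faction A can switch to Amend (52 → 98). Not NE.
(Abstain, No): Faction A can switch to No (41 → 97). Not NE.
(Abstain, Abstain): Faction A gets 83, best alternative 82; Faction B gets 90, best alternative 43. No profitable deviation — NE.
(Abstain, Amend): Faction A can switch to No (67 → 96). Not NE.
(Abstain, Delay): Faction A can switch to No (36 → 52). Not NE.
(Amend, No): Faction A can switch to No (48 → 97). Not NE.
(Amend, Abstain): Faction A can switch to Abstain (82 → 83). Not NE.
(Amend, Amend): Faction A can switch to No (87 → 96). Not NE.
(Amend, Delay): Faction B can switch to No (19 → 59). Not NE.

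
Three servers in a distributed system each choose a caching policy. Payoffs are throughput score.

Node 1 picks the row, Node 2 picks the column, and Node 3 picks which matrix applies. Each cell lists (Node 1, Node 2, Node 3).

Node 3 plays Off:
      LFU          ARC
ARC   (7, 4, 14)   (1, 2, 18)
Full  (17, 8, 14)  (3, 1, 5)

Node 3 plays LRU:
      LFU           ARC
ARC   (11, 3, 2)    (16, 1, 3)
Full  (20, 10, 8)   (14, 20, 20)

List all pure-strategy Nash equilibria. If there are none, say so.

Pure NE: (Full, LFU, Off)

Node 1 against (LFU, Off): payoffs 7, 17 → best response Full.
Node 1 against (LFU, LRU): payoffs 11, 20 → best response Full.
Node 1 against (ARC, Off): payoffs 1, 3 → best response Full.
Node 1 against (ARC, LRU): payoffs 16, 14 → best response ARC.
Node 2 against (ARC, Off): payoffs 4, 2 → best response LFU.
Node 2 against (ARC, LRU): payoffs 3, 1 → best response LFU.
Node 2 against (Full, Off): payoffs 8, 1 → best response LFU.
Node 2 against (Full, LRU): payoffs 10, 20 → best response ARC.
Node 3 against (ARC, LFU): payoffs 14, 2 → best response Off.
Node 3 against (ARC, ARC): payoffs 18, 3 → best response Off.
Node 3 against (Full, LFU): payoffs 14, 8 → best response Off.
Node 3 against (Full, ARC): payoffs 5, 20 → best response LRU.
Mutual best responses: (Full, LFU, Off).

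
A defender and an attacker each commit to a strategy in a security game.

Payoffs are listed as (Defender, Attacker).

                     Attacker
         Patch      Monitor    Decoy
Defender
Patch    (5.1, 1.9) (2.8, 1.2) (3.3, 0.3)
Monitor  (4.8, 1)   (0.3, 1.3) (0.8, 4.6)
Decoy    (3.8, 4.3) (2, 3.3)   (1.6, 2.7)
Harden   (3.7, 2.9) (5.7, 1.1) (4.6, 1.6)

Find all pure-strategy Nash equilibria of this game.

(Patch, Patch)

(Patch, Patch): Defender gets 5.1, best alternative 4.8; Attacker gets 1.9, best alternative 1.2. No profitable deviation — NE.
(Patch, Monitor): Defender can switch to Harden (2.8 → 5.7). Not NE.
(Patch, Decoy): Defender can switch to Harden (3.3 → 4.6). Not NE.
(Monitor, Patch): Defender can switch to Patch (4.8 → 5.1). Not NE.
(Monitor, Monitor): Defender can switch to Patch (0.3 → 2.8). Not NE.
(Monitor, Decoy): Defender can switch to Patch (0.8 → 3.3). Not NE.
(Decoy, Patch): Defender can switch to Patch (3.8 → 5.1). Not NE.
(Decoy, Monitor): Defender can switch to Patch (2 → 2.8). Not NE.
(Decoy, Decoy): Defender can switch to Patch (1.6 → 3.3). Not NE.
(Harden, Patch): Defender can switch to Patch (3.7 → 5.1). Not NE.
(Harden, Monitor): Attacker can switch to Patch (1.1 → 2.9). Not NE.
(The remaining 1 profile has a profitable deviation by the same check.)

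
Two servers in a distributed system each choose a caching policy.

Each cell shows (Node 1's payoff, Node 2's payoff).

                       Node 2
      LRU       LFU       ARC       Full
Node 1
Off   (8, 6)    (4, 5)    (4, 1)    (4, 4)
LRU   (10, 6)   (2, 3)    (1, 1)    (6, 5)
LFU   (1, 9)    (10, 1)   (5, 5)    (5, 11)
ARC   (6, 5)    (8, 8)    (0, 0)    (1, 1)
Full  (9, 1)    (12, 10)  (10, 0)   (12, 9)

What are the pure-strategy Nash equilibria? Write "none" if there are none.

(Off, LRU): Node 1 can switch to LRU (8 → 10). Not NE.
(Off, LFU): Node 1 can switch to LFU (4 → 10). Not NE.
(Off, ARC): Node 1 can switch to LFU (4 → 5). Not NE.
(Off, Full): Node 1 can switch to LRU (4 → 6). Not NE.
(LRU, LRU): Node 1 gets 10, best alternative 9; Node 2 gets 6, best alternative 5. No profitable deviation — NE.
(LRU, LFU): Node 1 can switch to Off (2 → 4). Not NE.
(LRU, ARC): Node 1 can switch to Off (1 → 4). Not NE.
(LRU, Full): Node 1 can switch to Full (6 → 12). Not NE.
(LFU, LRU): Node 1 can switch to Off (1 → 8). Not NE.
(Full, LFU): Node 1 gets 12, best alternative 10; Node 2 gets 10, best alternative 9. No profitable deviation — NE.
(The remaining 10 profiles each have a profitable deviation by the same check.)

(LRU, LRU); (Full, LFU)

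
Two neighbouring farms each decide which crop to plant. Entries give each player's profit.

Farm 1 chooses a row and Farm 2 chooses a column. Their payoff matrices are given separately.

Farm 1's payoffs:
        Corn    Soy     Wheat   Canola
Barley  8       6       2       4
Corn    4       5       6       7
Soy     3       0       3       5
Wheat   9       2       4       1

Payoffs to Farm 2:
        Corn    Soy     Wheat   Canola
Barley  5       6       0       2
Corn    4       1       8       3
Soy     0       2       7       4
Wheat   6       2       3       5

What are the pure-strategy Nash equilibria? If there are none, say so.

Pure-strategy Nash equilibria: (Barley, Soy) and (Corn, Wheat) and (Wheat, Corn)

Farm 1 against Corn: payoffs 8, 4, 3, 9 → best response Wheat.
Farm 1 against Soy: payoffs 6, 5, 0, 2 → best response Barley.
Farm 1 against Wheat: payoffs 2, 6, 3, 4 → best response Corn.
Farm 1 against Canola: payoffs 4, 7, 5, 1 → best response Corn.
Farm 2 against Barley: payoffs 5, 6, 0, 2 → best response Soy.
Farm 2 against Corn: payoffs 4, 1, 8, 3 → best response Wheat.
Farm 2 against Soy: payoffs 0, 2, 7, 4 → best response Wheat.
Farm 2 against Wheat: payoffs 6, 2, 3, 5 → best response Corn.
Mutual best responses: (Barley, Soy); (Corn, Wheat); (Wheat, Corn).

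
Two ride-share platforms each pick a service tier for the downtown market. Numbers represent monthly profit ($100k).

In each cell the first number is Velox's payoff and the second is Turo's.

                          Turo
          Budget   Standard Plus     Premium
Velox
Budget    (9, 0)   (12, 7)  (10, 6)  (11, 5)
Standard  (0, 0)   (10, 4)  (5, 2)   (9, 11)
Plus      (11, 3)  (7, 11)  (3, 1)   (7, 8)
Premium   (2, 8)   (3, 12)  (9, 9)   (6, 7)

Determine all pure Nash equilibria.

Pure NE: (Budget, Standard)

Check each profile: it is a Nash equilibrium iff no player can strictly gain by switching unilaterally.
(Budget, Budget): Velox can switch to Plus (9 → 11). Not NE.
(Budget, Standard): Velox gets 12, best alternative 10; Turo gets 7, best alternative 6. No profitable deviation — NE.
(Budget, Plus): Turo can switch to Standard (6 → 7). Not NE.
(Budget, Premium): Turo can switch to Standard (5 → 7). Not NE.
(Standard, Budget): Velox can switch to Budget (0 → 9). Not NE.
(Standard, Standard): Velox can switch to Budget (10 → 12). Not NE.
(Standard, Plus): Velox can switch to Budget (5 → 10). Not NE.
(Standard, Premium): Velox can switch to Budget (9 → 11). Not NE.
(Plus, Budget): Turo can switch to Standard (3 → 11). Not NE.
(Plus, Standard): Velox can switch to Budget (7 → 12). Not NE.
(Plus, Plus): Velox can switch to Budget (3 → 10). Not NE.
(Plus, Premium): Velox can switch to Budget (7 → 11). Not NE.
(Premium, Budget): Velox can switch to Budget (2 → 9). Not NE.
(The remaining 3 profiles each have a profitable deviation by the same check.)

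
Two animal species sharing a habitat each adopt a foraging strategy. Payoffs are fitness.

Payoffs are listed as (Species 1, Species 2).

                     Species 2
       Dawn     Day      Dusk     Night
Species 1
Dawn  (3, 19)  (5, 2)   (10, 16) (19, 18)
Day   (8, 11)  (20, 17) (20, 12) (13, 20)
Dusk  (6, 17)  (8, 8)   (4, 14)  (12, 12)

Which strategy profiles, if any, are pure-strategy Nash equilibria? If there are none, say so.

This game has no pure Nash equilibrium.

Species 1 against Dawn: payoffs 3, 8, 6 → best response Day.
Species 1 against Day: payoffs 5, 20, 8 → best response Day.
Species 1 against Dusk: payoffs 10, 20, 4 → best response Day.
Species 1 against Night: payoffs 19, 13, 12 → best response Dawn.
Species 2 against Dawn: payoffs 19, 2, 16, 18 → best response Dawn.
Species 2 against Day: payoffs 11, 17, 12, 20 → best response Night.
Species 2 against Dusk: payoffs 17, 8, 14, 12 → best response Dawn.
No profile is a mutual best response for all players.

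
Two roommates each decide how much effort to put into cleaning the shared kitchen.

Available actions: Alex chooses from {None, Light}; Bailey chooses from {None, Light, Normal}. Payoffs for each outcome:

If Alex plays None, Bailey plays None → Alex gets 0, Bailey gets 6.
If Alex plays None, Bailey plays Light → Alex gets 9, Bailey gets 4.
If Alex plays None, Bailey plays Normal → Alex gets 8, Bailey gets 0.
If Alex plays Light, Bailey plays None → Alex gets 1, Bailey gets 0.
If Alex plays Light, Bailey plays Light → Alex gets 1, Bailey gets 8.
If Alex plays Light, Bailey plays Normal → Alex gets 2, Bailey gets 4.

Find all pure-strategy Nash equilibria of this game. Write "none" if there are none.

There is no pure-strategy Nash equilibrium.

(None, None): Alex can switch to Light (0 → 1). Not NE.
(None, Light): Bailey can switch to None (4 → 6). Not NE.
(None, Normal): Bailey can switch to None (0 → 6). Not NE.
(Light, None): Bailey can switch to Light (0 → 8). Not NE.
(Light, Light): Alex can switch to None (1 → 9). Not NE.
(Light, Normal): Alex can switch to None (2 → 8). Not NE.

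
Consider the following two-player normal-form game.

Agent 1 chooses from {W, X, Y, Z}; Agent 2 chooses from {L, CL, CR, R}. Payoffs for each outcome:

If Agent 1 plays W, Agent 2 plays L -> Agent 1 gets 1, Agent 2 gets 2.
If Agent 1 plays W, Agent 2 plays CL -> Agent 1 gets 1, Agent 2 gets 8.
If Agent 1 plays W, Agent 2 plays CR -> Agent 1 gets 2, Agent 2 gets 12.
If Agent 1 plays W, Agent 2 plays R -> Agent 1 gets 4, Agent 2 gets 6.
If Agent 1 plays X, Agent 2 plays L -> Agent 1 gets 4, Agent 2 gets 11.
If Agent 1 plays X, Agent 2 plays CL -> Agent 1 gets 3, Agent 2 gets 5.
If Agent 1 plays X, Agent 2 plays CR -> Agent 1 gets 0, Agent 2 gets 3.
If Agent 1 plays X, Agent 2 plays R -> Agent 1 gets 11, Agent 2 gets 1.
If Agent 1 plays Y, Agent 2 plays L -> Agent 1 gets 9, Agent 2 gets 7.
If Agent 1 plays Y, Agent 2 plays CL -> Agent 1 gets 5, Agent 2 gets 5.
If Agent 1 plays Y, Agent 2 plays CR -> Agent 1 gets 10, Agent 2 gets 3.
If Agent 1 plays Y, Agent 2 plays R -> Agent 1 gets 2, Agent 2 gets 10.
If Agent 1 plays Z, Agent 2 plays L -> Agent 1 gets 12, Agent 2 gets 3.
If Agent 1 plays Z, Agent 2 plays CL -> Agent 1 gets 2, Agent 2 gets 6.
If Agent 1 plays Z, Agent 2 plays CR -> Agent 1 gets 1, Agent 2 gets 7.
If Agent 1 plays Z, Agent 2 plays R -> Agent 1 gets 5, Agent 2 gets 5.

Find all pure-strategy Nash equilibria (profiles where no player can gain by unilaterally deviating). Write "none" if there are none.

There is no pure-strategy Nash equilibrium.

(W, L): Agent 1 can switch to X (1 → 4). Not NE.
(W, CL): Agent 1 can switch to X (1 → 3). Not NE.
(W, CR): Agent 1 can switch to Y (2 → 10). Not NE.
(W, R): Agent 1 can switch to X (4 → 11). Not NE.
(X, L): Agent 1 can switch to Y (4 → 9). Not NE.
(X, CL): Agent 1 can switch to Y (3 → 5). Not NE.
(X, CR): Agent 1 can switch to W (0 → 2). Not NE.
(X, R): Agent 2 can switch to L (1 → 11). Not NE.
(The remaining 8 profiles each have a profitable deviation by the same check.)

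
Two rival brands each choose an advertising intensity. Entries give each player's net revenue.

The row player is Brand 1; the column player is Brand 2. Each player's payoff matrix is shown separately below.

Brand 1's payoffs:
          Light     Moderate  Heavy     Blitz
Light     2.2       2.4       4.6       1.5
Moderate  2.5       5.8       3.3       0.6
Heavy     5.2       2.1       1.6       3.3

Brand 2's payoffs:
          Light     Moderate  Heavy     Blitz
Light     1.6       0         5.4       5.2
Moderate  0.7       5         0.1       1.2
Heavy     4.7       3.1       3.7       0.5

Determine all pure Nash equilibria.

(Light, Heavy) and (Moderate, Moderate) and (Heavy, Light)

Brand 1 against Light: payoffs 2.2, 2.5, 5.2 → best response Heavy.
Brand 1 against Moderate: payoffs 2.4, 5.8, 2.1 → best response Moderate.
Brand 1 against Heavy: payoffs 4.6, 3.3, 1.6 → best response Light.
Brand 1 against Blitz: payoffs 1.5, 0.6, 3.3 → best response Heavy.
Brand 2 against Light: payoffs 1.6, 0, 5.4, 5.2 → best response Heavy.
Brand 2 against Moderate: payoffs 0.7, 5, 0.1, 1.2 → best response Moderate.
Brand 2 against Heavy: payoffs 4.7, 3.1, 3.7, 0.5 → best response Light.
Mutual best responses: (Light, Heavy); (Moderate, Moderate); (Heavy, Light).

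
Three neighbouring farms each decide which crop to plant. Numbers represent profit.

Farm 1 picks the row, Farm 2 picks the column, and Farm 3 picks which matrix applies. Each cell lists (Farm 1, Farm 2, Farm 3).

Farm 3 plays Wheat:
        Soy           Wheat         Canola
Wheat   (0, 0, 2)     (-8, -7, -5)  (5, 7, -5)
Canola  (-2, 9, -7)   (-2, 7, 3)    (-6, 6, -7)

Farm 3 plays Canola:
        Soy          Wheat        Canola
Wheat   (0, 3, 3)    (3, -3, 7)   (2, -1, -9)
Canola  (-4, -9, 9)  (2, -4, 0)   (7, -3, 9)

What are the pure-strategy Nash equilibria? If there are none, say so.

Pure-strategy Nash equilibria: (Wheat, Soy, Canola); (Wheat, Canola, Wheat); (Canola, Canola, Canola)

For each player, find the best response to each opponent profile; mutual best responses are the pure NE.
Farm 1 against (Soy, Wheat): payoffs 0, -2 → best response Wheat.
Farm 1 against (Soy, Canola): payoffs 0, -4 → best response Wheat.
Farm 1 against (Wheat, Wheat): payoffs -8, -2 → best response Canola.
Farm 1 against (Wheat, Canola): payoffs 3, 2 → best response Wheat.
Farm 1 against (Canola, Wheat): payoffs 5, -6 → best response Wheat.
Farm 1 against (Canola, Canola): payoffs 2, 7 → best response Canola.
Farm 2 against (Wheat, Wheat): payoffs 0, -7, 7 → best response Canola.
Farm 2 against (Wheat, Canola): payoffs 3, -3, -1 → best response Soy.
Farm 2 against (Canola, Wheat): payoffs 9, 7, 6 → best response Soy.
Farm 2 against (Canola, Canola): payoffs -9, -4, -3 → best response Canola.
Farm 3 against (Wheat, Soy): payoffs 2, 3 → best response Canola.
Farm 3 against (Wheat, Wheat): payoffs -5, 7 → best response Canola.
Farm 3 against (Wheat, Canola): payoffs -5, -9 → best response Wheat.
Farm 3 against (Canola, Soy): payoffs -7, 9 → best response Canola.
Farm 3 against (Canola, Wheat): payoffs 3, 0 → best response Wheat.
Farm 3 against (Canola, Canola): payoffs -7, 9 → best response Canola.
Mutual best responses: (Wheat, Soy, Canola); (Wheat, Canola, Wheat); (Canola, Canola, Canola).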